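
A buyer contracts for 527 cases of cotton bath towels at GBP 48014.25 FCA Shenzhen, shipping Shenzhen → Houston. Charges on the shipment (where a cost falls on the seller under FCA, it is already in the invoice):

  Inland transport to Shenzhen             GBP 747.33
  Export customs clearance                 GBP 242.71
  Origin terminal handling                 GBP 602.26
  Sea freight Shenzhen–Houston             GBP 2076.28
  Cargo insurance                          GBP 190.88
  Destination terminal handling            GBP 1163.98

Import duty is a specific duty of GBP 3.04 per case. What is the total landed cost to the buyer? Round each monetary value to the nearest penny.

FCA: the seller delivers export-cleared goods to the carrier; the buyer bears costs from that point.
Already in the invoice (seller's account under FCA): inland to port, export clearance — exclude.
CIF value = FCA price + origin terminal + freight + insurance = 48014.25 + 602.26 + 2076.28 + 190.88 = 50883.67
Import duty = 527 × 3.04 = 1602.08
Buyer bears: origin terminal 602.26 + freight 2076.28 + insurance 190.88 + destination terminal 1163.98 + duty 1602.08 = 5635.48
Landed cost = invoice 48014.25 + 5635.48 = 53649.73

Total landed cost: GBP 53649.73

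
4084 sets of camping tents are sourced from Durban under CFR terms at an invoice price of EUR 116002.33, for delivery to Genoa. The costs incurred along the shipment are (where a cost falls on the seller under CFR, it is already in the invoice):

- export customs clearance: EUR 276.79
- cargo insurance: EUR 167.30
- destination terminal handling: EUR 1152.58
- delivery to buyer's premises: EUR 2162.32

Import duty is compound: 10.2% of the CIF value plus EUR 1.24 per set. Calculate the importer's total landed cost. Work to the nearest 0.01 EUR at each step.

Total landed cost: EUR 136397.99

CFR: the seller pays costs through ocean freight to the destination port, but not insurance.
Already in the invoice (seller's account under CFR): export clearance — exclude.
CIF value = CFR price + insurance = 116002.33 + 167.30 = 116169.63
Ad valorem component: 116169.63 × 10.2% = 11849.30
Specific component: 4084 × 1.24 = 5064.16
Import duty = 11849.30 + 5064.16 = 16913.46
Buyer bears: insurance 167.30 + destination terminal 1152.58 + delivery 2162.32 + duty 16913.46 = 20395.66
Landed cost = invoice 116002.33 + 20395.66 = 136397.99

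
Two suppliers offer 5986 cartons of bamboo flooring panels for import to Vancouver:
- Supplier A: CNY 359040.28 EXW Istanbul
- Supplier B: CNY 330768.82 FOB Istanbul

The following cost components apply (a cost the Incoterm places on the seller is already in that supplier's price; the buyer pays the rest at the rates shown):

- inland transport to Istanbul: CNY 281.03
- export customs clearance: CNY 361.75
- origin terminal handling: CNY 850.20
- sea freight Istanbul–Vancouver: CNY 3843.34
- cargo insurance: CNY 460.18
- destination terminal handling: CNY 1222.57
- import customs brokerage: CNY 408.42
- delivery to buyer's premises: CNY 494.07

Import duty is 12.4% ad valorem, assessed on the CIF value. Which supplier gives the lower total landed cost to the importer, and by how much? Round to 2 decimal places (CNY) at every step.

Supplier A (EXW):
CIF value = EXW price + inland to port + export clearance + origin terminal + freight + insurance = 359040.28 + 281.03 + 361.75 + 850.20 + 3843.34 + 460.18 = 364836.78
Import duty = 364836.78 × 12.4% = 45239.76
Buyer bears (A): 281.03 + 361.75 + 850.20 + 3843.34 + 460.18 + 1222.57 + 408.42 + 494.07 = 7921.56
Landed cost (A) = invoice 359040.28 + 7921.56 + duty 45239.76 = 412201.60
Supplier B (FOB):
CIF value = FOB price + freight + insurance = 330768.82 + 3843.34 + 460.18 = 335072.34
Import duty = 335072.34 × 12.4% = 41548.97
Buyer bears (B): 3843.34 + 460.18 + 1222.57 + 408.42 + 494.07 = 6428.58
Landed cost (B) = invoice 330768.82 + 6428.58 + duty 41548.97 = 378746.37
Difference = |412201.60 − 378746.37| = 33455.23

Supplier B is cheaper by CNY 33455.23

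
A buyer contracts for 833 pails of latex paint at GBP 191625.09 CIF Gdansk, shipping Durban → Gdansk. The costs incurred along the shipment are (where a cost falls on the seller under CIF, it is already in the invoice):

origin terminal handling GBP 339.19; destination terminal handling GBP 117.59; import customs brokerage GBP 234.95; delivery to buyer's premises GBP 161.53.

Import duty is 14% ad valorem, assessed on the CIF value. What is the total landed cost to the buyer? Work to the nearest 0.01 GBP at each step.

CIF: the seller pays costs through ocean freight and marine insurance to the destination port.
Already in the invoice (seller's account under CIF): origin terminal — exclude.
The CIF price already equals the CIF value: 191625.09
Import duty = 191625.09 × 14% = 26827.51
Buyer bears: destination terminal 117.59 + brokerage 234.95 + delivery 161.53 + duty 26827.51 = 27341.58
Landed cost = invoice 191625.09 + 27341.58 = 218966.67

Total landed cost: GBP 218966.67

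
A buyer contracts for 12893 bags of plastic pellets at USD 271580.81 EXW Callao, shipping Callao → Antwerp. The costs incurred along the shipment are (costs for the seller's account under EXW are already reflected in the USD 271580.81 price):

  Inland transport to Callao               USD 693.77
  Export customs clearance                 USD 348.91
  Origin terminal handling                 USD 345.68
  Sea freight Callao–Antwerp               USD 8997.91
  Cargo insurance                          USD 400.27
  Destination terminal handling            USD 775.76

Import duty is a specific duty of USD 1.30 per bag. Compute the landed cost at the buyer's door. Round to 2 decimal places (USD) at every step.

Total landed cost: USD 299904.01

EXW: the seller makes goods available at their premises; the buyer bears all onward costs.
CIF value = EXW price + inland to port + export clearance + origin terminal + freight + insurance = 271580.81 + 693.77 + 348.91 + 345.68 + 8997.91 + 400.27 = 282367.35
Import duty = 12893 × 1.30 = 16760.90
Buyer bears: inland to port 693.77 + export clearance 348.91 + origin terminal 345.68 + freight 8997.91 + insurance 400.27 + destination terminal 775.76 + duty 16760.90 = 28323.20
Landed cost = invoice 271580.81 + 28323.20 = 299904.01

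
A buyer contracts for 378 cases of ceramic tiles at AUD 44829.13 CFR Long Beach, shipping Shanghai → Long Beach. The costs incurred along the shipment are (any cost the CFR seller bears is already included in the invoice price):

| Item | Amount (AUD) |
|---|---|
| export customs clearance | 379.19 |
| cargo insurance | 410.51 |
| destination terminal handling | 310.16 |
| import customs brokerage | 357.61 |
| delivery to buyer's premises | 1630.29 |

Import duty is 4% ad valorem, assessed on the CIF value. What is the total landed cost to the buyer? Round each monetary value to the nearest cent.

CFR: the seller pays costs through ocean freight to the destination port, but not insurance.
Already in the invoice (seller's account under CFR): export clearance — exclude.
CIF value = CFR price + insurance = 44829.13 + 410.51 = 45239.64
Import duty = 45239.64 × 4% = 1809.59
Buyer bears: insurance 410.51 + destination terminal 310.16 + brokerage 357.61 + delivery 1630.29 + duty 1809.59 = 4518.16
Landed cost = invoice 44829.13 + 4518.16 = 49347.29

Total landed cost: AUD 49347.29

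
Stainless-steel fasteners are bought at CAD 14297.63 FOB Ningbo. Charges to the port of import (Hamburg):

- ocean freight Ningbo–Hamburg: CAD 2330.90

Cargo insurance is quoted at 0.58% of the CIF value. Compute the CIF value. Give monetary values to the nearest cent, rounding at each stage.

Let C be the CIF value. C = FOB price + freight + 0.58% × C
C − 0.58% × C = 14297.63 + 2330.90
0.9942 × C = 16628.53
C = 16628.53 / 0.9942 = 16725.54
Insurance premium = 0.58% × 16725.54 = 97.01

CIF value: CAD 16725.54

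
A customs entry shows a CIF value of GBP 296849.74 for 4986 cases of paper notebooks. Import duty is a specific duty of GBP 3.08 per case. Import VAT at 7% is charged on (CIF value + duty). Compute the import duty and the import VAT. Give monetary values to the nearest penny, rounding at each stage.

Import duty: GBP 15356.88; import VAT: GBP 21854.46

Import duty = 4986 × 3.08 = 15356.88
VAT base = CIF + duty = 296849.74 + 15356.88 = 312206.62
Import VAT = 312206.62 × 7% = 21854.46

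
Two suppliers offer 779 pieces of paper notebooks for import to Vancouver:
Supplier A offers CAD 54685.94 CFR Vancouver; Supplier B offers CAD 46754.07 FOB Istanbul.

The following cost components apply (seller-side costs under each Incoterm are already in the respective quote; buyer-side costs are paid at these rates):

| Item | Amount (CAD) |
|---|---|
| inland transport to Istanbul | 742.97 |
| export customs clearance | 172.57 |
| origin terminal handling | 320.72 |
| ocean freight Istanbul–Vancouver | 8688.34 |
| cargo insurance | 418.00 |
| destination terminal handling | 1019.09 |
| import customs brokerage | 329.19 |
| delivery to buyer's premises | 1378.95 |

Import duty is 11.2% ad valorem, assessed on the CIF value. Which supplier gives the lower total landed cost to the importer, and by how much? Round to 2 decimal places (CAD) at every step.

Supplier A (CFR):
CIF value = CFR price + insurance = 54685.94 + 418.00 = 55103.94
Import duty = 55103.94 × 11.2% = 6171.64
Buyer bears (A): 418.00 + 1019.09 + 329.19 + 1378.95 = 3145.23
Landed cost (A) = invoice 54685.94 + 3145.23 + duty 6171.64 = 64002.81
Supplier B (FOB):
CIF value = FOB price + freight + insurance = 46754.07 + 8688.34 + 418.00 = 55860.41
Import duty = 55860.41 × 11.2% = 6256.37
Buyer bears (B): 8688.34 + 418.00 + 1019.09 + 329.19 + 1378.95 = 11833.57
Landed cost (B) = invoice 46754.07 + 11833.57 + duty 6256.37 = 64844.01
Difference = |64002.81 − 64844.01| = 841.20

Supplier A is cheaper by CAD 841.20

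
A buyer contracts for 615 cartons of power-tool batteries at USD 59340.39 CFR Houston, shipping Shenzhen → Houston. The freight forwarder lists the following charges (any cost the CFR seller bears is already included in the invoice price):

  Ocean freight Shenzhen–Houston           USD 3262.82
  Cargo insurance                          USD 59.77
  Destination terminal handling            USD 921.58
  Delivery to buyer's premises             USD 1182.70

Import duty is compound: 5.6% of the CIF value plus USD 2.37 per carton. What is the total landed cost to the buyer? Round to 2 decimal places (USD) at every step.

Total landed cost: USD 66288.40

CFR: the seller pays costs through ocean freight to the destination port, but not insurance.
Already in the invoice (seller's account under CFR): freight — exclude.
CIF value = CFR price + insurance = 59340.39 + 59.77 = 59400.16
Ad valorem component: 59400.16 × 5.6% = 3326.41
Specific component: 615 × 2.37 = 1457.55
Import duty = 3326.41 + 1457.55 = 4783.96
Buyer bears: insurance 59.77 + destination terminal 921.58 + delivery 1182.70 + duty 4783.96 = 6948.01
Landed cost = invoice 59340.39 + 6948.01 = 66288.40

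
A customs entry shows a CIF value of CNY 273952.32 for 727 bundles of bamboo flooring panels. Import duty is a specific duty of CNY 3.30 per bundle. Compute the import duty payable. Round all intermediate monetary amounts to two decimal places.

Import duty: CNY 2399.10

Import duty = 727 × 3.30 = 2399.10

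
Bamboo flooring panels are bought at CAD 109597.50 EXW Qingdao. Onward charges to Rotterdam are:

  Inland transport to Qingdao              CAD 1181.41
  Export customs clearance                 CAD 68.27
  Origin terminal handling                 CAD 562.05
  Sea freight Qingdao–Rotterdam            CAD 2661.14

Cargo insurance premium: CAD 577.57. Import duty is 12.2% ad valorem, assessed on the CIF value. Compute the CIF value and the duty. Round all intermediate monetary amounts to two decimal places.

CIF value: CAD 114647.94; import duty: CAD 13987.05

CIF = EXW price + pre-shipment costs + freight + insurance
CIF = 109597.50 + 1181.41 + 68.27 + 562.05 + 2661.14 + 577.57 = 114647.94
Import duty = 114647.94 × 12.2% = 13987.05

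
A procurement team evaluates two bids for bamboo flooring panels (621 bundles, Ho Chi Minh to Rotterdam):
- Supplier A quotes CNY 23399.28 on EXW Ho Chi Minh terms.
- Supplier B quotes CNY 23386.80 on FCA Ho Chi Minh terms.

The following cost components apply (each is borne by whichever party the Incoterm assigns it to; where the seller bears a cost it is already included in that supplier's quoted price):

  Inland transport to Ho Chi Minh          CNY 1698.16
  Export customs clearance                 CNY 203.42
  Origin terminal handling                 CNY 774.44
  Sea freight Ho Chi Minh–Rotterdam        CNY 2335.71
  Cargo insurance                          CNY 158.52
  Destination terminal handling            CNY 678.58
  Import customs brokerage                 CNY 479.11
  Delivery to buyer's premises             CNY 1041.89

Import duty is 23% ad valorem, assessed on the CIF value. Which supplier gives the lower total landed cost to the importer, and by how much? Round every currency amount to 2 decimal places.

Supplier A (EXW):
CIF value = EXW price + inland to port + export clearance + origin terminal + freight + insurance = 23399.28 + 1698.16 + 203.42 + 774.44 + 2335.71 + 158.52 = 28569.53
Import duty = 28569.53 × 23% = 6570.99
Buyer bears (A): 1698.16 + 203.42 + 774.44 + 2335.71 + 158.52 + 678.58 + 479.11 + 1041.89 = 7369.83
Landed cost (A) = invoice 23399.28 + 7369.83 + duty 6570.99 = 37340.10
Supplier B (FCA):
CIF value = FCA price + origin terminal + freight + insurance = 23386.80 + 774.44 + 2335.71 + 158.52 = 26655.47
Import duty = 26655.47 × 23% = 6130.76
Buyer bears (B): 774.44 + 2335.71 + 158.52 + 678.58 + 479.11 + 1041.89 = 5468.25
Landed cost (B) = invoice 23386.80 + 5468.25 + duty 6130.76 = 34985.81
Difference = |37340.10 − 34985.81| = 2354.29

Supplier B is cheaper by CNY 2354.29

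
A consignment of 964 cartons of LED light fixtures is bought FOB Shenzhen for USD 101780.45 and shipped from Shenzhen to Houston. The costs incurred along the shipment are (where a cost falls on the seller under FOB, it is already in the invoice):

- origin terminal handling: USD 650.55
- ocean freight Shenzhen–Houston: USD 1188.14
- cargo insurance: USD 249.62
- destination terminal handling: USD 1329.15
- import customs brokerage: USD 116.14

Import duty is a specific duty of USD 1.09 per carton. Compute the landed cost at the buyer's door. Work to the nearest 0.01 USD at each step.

Total landed cost: USD 105714.26

FOB: the seller bears costs until goods are on board at the origin port; the buyer bears freight, insurance and all costs thereafter.
Already in the invoice (seller's account under FOB): origin terminal — exclude.
CIF value = FOB price + freight + insurance = 101780.45 + 1188.14 + 249.62 = 103218.21
Import duty = 964 × 1.09 = 1050.76
Buyer bears: freight 1188.14 + insurance 249.62 + destination terminal 1329.15 + brokerage 116.14 + duty 1050.76 = 3933.81
Landed cost = invoice 101780.45 + 3933.81 = 105714.26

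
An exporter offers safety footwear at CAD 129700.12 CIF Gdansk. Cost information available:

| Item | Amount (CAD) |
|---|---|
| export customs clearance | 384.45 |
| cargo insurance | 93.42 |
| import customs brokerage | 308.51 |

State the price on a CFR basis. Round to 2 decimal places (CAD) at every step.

Not relevant to the conversion: export clearance — on the seller under both CIF and CFR; already in the CIF price and stays in the CFR price. brokerage — on the buyer under both terms; not part of either seller's price.
From CIF to CFR, the seller no longer bears: insurance.
CFR price = 129700.12 − 93.42 = 129606.70

CFR price: CAD 129606.70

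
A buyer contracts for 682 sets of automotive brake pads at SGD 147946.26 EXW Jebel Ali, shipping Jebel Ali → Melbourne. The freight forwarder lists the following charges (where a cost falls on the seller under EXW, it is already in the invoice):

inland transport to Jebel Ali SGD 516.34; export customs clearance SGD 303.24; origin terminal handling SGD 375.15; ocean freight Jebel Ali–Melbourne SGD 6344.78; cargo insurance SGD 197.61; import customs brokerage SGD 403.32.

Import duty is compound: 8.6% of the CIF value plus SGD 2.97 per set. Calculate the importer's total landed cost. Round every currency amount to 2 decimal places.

Total landed cost: SGD 171501.01

EXW: the seller makes goods available at their premises; the buyer bears all onward costs.
CIF value = EXW price + inland to port + export clearance + origin terminal + freight + insurance = 147946.26 + 516.34 + 303.24 + 375.15 + 6344.78 + 197.61 = 155683.38
Ad valorem component: 155683.38 × 8.6% = 13388.77
Specific component: 682 × 2.97 = 2025.54
Import duty = 13388.77 + 2025.54 = 15414.31
Buyer bears: inland to port 516.34 + export clearance 303.24 + origin terminal 375.15 + freight 6344.78 + insurance 197.61 + brokerage 403.32 + duty 15414.31 = 23554.75
Landed cost = invoice 147946.26 + 23554.75 = 171501.01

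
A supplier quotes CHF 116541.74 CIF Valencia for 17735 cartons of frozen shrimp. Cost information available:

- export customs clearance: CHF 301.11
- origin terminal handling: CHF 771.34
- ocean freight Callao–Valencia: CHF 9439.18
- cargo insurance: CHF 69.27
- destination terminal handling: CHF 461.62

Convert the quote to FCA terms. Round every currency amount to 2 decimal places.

Not relevant to the conversion: export clearance — on the seller under both CIF and FCA; already in the CIF price and stays in the FCA price. destination terminal — on the buyer under both terms; not part of either seller's price.
From CIF to FCA, the seller no longer bears: origin terminal, freight, insurance.
FCA price = 116541.74 − 771.34 − 9439.18 − 69.27 = 106261.95

FCA price: CHF 106261.95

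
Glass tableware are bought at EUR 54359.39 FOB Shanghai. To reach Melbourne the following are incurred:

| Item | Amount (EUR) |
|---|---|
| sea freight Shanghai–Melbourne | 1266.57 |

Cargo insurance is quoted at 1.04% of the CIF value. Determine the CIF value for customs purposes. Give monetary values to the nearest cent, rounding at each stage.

CIF value: EUR 56210.55

Let C be the CIF value. C = FOB price + freight + 1.04% × C
C − 1.04% × C = 54359.39 + 1266.57
0.9896 × C = 55625.96
C = 55625.96 / 0.9896 = 56210.55
Insurance premium = 1.04% × 56210.55 = 584.59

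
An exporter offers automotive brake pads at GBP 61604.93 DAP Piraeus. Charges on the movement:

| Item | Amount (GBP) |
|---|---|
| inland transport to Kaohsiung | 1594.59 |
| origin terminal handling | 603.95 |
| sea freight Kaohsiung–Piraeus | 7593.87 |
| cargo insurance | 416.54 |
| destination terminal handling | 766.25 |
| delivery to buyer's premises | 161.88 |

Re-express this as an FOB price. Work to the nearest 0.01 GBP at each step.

Not relevant to the conversion: inland to port, origin terminal — on the seller under both DAP and FOB; already in the DAP price and stays in the FOB price.
From DAP to FOB, the seller no longer bears: freight, insurance, destination terminal, delivery.
FOB price = 61604.93 − 7593.87 − 416.54 − 766.25 − 161.88 = 52666.39

FOB price: GBP 52666.39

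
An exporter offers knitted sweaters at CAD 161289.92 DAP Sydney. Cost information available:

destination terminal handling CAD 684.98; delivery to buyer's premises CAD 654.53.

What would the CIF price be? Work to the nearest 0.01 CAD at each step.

From DAP to CIF, the seller no longer bears: destination terminal, delivery.
CIF price = 161289.92 − 684.98 − 654.53 = 159950.41

CIF price: CAD 159950.41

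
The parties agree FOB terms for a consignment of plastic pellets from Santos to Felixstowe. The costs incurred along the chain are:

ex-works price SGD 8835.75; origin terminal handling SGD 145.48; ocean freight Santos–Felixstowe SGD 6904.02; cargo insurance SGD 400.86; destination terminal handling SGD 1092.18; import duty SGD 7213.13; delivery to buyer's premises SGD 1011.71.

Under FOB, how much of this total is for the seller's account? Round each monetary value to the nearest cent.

FOB: the seller bears costs until goods are on board at the origin port; the buyer bears freight, insurance and all costs thereafter.
Seller's account: goods 8835.75 + origin terminal 145.48 = 8981.23
Buyer's account: freight 6904.02 + insurance 400.86 + destination terminal 1092.18 + duty 7213.13 + delivery 1011.71 = 16621.90

Seller's account: SGD 8981.23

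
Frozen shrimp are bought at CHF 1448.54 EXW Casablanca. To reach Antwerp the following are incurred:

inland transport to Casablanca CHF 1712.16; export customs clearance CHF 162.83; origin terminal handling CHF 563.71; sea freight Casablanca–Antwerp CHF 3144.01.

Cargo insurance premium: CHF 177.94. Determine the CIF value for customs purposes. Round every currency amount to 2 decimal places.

CIF value: CHF 7209.19

CIF = EXW price + pre-shipment costs + freight + insurance
CIF = 1448.54 + 1712.16 + 162.83 + 563.71 + 3144.01 + 177.94 = 7209.19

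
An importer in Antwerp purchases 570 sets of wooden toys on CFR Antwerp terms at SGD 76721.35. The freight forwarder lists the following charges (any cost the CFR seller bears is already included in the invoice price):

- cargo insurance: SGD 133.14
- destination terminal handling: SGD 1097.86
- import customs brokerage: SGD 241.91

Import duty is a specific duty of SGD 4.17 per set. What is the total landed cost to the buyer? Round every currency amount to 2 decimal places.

CFR: the seller pays costs through ocean freight to the destination port, but not insurance.
CIF value = CFR price + insurance = 76721.35 + 133.14 = 76854.49
Import duty = 570 × 4.17 = 2376.90
Buyer bears: insurance 133.14 + destination terminal 1097.86 + brokerage 241.91 + duty 2376.90 = 3849.81
Landed cost = invoice 76721.35 + 3849.81 = 80571.16

Total landed cost: SGD 80571.16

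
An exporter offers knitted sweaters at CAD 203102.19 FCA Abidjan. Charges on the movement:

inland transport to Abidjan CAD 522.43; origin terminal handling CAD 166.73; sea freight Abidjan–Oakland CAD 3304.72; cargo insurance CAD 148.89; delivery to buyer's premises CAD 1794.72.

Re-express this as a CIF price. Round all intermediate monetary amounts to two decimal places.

Not relevant to the conversion: inland to port — on the seller under both FCA and CIF; already in the FCA price and stays in the CIF price. delivery — on the buyer under both terms; not part of either seller's price.
From FCA to CIF, the seller additionally bears: origin terminal, freight, insurance.
CIF price = 203102.19 + 166.73 + 3304.72 + 148.89 = 206722.53

CIF price: CAD 206722.53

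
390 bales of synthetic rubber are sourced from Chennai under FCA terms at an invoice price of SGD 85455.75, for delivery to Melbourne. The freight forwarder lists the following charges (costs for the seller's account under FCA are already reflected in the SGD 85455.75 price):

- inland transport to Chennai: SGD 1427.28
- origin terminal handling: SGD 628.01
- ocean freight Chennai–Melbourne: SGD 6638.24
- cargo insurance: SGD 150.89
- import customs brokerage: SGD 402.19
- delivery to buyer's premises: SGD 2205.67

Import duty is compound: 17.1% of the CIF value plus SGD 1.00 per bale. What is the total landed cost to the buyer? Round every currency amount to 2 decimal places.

FCA: the seller delivers export-cleared goods to the carrier; the buyer bears costs from that point.
Already in the invoice (seller's account under FCA): inland to port — exclude.
CIF value = FCA price + origin terminal + freight + insurance = 85455.75 + 628.01 + 6638.24 + 150.89 = 92872.89
Ad valorem component: 92872.89 × 17.1% = 15881.26
Specific component: 390 × 1.00 = 390.00
Import duty = 15881.26 + 390.00 = 16271.26
Buyer bears: origin terminal 628.01 + freight 6638.24 + insurance 150.89 + brokerage 402.19 + delivery 2205.67 + duty 16271.26 = 26296.26
Landed cost = invoice 85455.75 + 26296.26 = 111752.01

Total landed cost: SGD 111752.01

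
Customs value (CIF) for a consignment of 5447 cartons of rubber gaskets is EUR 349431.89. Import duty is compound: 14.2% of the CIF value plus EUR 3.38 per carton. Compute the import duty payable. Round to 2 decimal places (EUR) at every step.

Ad valorem component: 349431.89 × 14.2% = 49619.33
Specific component: 5447 × 3.38 = 18410.86
Import duty = 49619.33 + 18410.86 = 68030.19

Import duty: EUR 68030.19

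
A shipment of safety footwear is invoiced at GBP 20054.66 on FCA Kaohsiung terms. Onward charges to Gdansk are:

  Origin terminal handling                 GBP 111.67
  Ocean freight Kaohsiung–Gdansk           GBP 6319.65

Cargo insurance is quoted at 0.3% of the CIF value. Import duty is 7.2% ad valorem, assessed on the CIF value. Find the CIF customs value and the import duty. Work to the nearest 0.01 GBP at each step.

Let C be the CIF value. C = FCA price + pre-shipment costs + freight + 0.3% × C
C − 0.3% × C = 20054.66 + 111.67 + 6319.65
0.997 × C = 26485.98
C = 26485.98 / 0.997 = 26565.68
Insurance premium = 0.3% × 26565.68 = 79.70
Import duty = 26565.68 × 7.2% = 1912.73

CIF value: GBP 26565.68; import duty: GBP 1912.73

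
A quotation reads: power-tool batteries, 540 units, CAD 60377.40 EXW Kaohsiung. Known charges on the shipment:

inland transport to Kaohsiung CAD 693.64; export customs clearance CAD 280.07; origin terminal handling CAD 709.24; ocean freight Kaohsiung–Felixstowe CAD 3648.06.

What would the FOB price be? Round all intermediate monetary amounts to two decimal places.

FOB price: CAD 62060.35

Not relevant to the conversion: freight — on the buyer under both terms; not part of either seller's price.
From EXW to FOB, the seller additionally bears: inland to port, export clearance, origin terminal.
FOB price = 60377.40 + 693.64 + 280.07 + 709.24 = 62060.35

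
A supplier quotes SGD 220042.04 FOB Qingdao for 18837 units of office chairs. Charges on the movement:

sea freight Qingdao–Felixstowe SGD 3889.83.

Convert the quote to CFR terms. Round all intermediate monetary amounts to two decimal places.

CFR price: SGD 223931.87

From FOB to CFR, the seller additionally bears: freight.
CFR price = 220042.04 + 3889.83 = 223931.87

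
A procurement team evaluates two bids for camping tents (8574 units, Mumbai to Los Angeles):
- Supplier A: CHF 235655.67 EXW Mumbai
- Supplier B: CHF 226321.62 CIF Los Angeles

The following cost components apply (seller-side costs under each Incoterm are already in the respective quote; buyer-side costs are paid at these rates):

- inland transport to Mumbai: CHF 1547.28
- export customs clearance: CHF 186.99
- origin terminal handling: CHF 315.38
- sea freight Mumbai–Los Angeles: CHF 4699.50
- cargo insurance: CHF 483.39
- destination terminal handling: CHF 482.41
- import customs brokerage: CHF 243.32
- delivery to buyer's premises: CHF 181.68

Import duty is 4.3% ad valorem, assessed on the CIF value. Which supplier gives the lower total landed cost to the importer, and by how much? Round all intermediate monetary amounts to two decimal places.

Supplier A (EXW):
CIF value = EXW price + inland to port + export clearance + origin terminal + freight + insurance = 235655.67 + 1547.28 + 186.99 + 315.38 + 4699.50 + 483.39 = 242888.21
Import duty = 242888.21 × 4.3% = 10444.19
Buyer bears (A): 1547.28 + 186.99 + 315.38 + 4699.50 + 483.39 + 482.41 + 243.32 + 181.68 = 8139.95
Landed cost (A) = invoice 235655.67 + 8139.95 + duty 10444.19 = 254239.81
Supplier B (CIF):
The CIF price already equals the CIF value: 226321.62
Import duty = 226321.62 × 4.3% = 9731.83
Buyer bears (B): 482.41 + 243.32 + 181.68 = 907.41
Landed cost (B) = invoice 226321.62 + 907.41 + duty 9731.83 = 236960.86
Difference = |254239.81 − 236960.86| = 17278.95

Supplier B is cheaper by CHF 17278.95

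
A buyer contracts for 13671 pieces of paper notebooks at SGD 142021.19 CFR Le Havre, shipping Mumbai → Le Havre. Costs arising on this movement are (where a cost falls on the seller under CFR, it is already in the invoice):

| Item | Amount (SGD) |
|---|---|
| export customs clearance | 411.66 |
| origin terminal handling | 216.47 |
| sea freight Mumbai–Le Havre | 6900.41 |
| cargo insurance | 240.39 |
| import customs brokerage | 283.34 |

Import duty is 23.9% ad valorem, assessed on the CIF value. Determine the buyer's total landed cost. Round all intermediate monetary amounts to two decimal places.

Total landed cost: SGD 176545.44

CFR: the seller pays costs through ocean freight to the destination port, but not insurance.
Already in the invoice (seller's account under CFR): export clearance, origin terminal, freight — exclude.
CIF value = CFR price + insurance = 142021.19 + 240.39 = 142261.58
Import duty = 142261.58 × 23.9% = 34000.52
Buyer bears: insurance 240.39 + brokerage 283.34 + duty 34000.52 = 34524.25
Landed cost = invoice 142021.19 + 34524.25 = 176545.44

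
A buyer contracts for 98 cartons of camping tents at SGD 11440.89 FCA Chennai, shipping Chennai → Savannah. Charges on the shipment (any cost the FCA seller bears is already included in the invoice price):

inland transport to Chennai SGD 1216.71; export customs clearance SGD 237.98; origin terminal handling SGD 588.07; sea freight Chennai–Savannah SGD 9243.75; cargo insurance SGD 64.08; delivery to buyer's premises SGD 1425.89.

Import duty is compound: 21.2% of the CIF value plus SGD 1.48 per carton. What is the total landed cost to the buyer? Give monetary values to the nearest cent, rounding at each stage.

Total landed cost: SGD 27431.12

FCA: the seller delivers export-cleared goods to the carrier; the buyer bears costs from that point.
Already in the invoice (seller's account under FCA): inland to port, export clearance — exclude.
CIF value = FCA price + origin terminal + freight + insurance = 11440.89 + 588.07 + 9243.75 + 64.08 = 21336.79
Ad valorem component: 21336.79 × 21.2% = 4523.40
Specific component: 98 × 1.48 = 145.04
Import duty = 4523.40 + 145.04 = 4668.44
Buyer bears: origin terminal 588.07 + freight 9243.75 + insurance 64.08 + delivery 1425.89 + duty 4668.44 = 15990.23
Landed cost = invoice 11440.89 + 15990.23 = 27431.12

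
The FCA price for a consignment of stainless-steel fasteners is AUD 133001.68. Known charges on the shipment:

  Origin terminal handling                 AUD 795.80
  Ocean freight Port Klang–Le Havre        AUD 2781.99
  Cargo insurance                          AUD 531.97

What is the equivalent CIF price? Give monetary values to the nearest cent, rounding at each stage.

From FCA to CIF, the seller additionally bears: origin terminal, freight, insurance.
CIF price = 133001.68 + 795.80 + 2781.99 + 531.97 = 137111.44

CIF price: AUD 137111.44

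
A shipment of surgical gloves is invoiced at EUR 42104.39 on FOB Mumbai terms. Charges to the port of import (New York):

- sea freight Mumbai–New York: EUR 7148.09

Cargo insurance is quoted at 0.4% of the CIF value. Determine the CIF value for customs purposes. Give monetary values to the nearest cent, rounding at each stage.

Let C be the CIF value. C = FOB price + freight + 0.4% × C
C − 0.4% × C = 42104.39 + 7148.09
0.996 × C = 49252.48
C = 49252.48 / 0.996 = 49450.28
Insurance premium = 0.4% × 49450.28 = 197.80

CIF value: EUR 49450.28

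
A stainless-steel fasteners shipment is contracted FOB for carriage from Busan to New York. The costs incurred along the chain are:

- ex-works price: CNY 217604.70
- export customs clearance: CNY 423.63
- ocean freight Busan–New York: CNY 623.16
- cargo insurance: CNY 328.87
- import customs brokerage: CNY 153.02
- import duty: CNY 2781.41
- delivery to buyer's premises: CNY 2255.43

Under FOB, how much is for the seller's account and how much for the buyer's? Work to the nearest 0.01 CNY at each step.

FOB: the seller bears costs until goods are on board at the origin port; the buyer bears freight, insurance and all costs thereafter.
Seller's account: goods 217604.70 + export clearance 423.63 = 218028.33
Buyer's account: freight 623.16 + insurance 328.87 + brokerage 153.02 + duty 2781.41 + delivery 2255.43 = 6141.89

Seller: CNY 218028.33; buyer: CNY 6141.89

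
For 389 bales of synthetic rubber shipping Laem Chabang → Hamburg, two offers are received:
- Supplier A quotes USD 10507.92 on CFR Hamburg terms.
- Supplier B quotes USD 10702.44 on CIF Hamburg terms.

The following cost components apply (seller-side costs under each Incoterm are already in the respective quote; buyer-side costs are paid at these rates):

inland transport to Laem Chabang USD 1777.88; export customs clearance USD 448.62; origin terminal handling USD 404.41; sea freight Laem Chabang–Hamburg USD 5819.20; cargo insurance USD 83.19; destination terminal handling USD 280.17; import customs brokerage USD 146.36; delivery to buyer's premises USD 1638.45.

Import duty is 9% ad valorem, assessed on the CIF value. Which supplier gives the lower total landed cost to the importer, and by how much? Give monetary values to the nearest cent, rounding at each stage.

Supplier A is cheaper by USD 121.35

Supplier A (CFR):
CIF value = CFR price + insurance = 10507.92 + 83.19 = 10591.11
Import duty = 10591.11 × 9% = 953.20
Buyer bears (A): 83.19 + 280.17 + 146.36 + 1638.45 = 2148.17
Landed cost (A) = invoice 10507.92 + 2148.17 + duty 953.20 = 13609.29
Supplier B (CIF):
The CIF price already equals the CIF value: 10702.44
Import duty = 10702.44 × 9% = 963.22
Buyer bears (B): 280.17 + 146.36 + 1638.45 = 2064.98
Landed cost (B) = invoice 10702.44 + 2064.98 + duty 963.22 = 13730.64
Difference = |13609.29 − 13730.64| = 121.35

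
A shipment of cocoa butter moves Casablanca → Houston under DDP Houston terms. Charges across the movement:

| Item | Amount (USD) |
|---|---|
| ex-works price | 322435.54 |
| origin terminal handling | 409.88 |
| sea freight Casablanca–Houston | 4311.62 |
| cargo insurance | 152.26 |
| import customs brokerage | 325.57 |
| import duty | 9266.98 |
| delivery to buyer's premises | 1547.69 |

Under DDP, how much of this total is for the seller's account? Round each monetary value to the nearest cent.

DDP: the seller bears all costs including import duty.
Seller's account: goods 322435.54 + origin terminal 409.88 + freight 4311.62 + insurance 152.26 + brokerage 325.57 + duty 9266.98 + delivery 1547.69 = 338449.54
Buyer's account: 0.00

Seller's account: USD 338449.54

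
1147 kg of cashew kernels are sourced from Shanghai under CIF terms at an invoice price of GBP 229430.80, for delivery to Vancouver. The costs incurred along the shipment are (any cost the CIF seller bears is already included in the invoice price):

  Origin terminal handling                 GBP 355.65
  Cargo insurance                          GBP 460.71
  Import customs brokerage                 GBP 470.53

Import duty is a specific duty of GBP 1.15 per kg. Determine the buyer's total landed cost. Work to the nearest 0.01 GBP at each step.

Total landed cost: GBP 231220.38

CIF: the seller pays costs through ocean freight and marine insurance to the destination port.
Already in the invoice (seller's account under CIF): origin terminal, insurance — exclude.
The CIF price already equals the CIF value: 229430.80
Import duty = 1147 × 1.15 = 1319.05
Buyer bears: brokerage 470.53 + duty 1319.05 = 1789.58
Landed cost = invoice 229430.80 + 1789.58 = 231220.38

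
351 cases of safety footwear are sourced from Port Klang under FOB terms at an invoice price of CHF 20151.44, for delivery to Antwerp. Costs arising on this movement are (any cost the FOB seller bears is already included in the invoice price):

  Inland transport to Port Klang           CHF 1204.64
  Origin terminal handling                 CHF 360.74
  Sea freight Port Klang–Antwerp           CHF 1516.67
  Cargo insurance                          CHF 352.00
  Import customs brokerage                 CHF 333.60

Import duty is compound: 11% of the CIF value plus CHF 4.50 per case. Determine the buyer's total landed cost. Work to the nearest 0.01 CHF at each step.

FOB: the seller bears costs until goods are on board at the origin port; the buyer bears freight, insurance and all costs thereafter.
Already in the invoice (seller's account under FOB): inland to port, origin terminal — exclude.
CIF value = FOB price + freight + insurance = 20151.44 + 1516.67 + 352.00 = 22020.11
Ad valorem component: 22020.11 × 11% = 2422.21
Specific component: 351 × 4.50 = 1579.50
Import duty = 2422.21 + 1579.50 = 4001.71
Buyer bears: freight 1516.67 + insurance 352.00 + brokerage 333.60 + duty 4001.71 = 6203.98
Landed cost = invoice 20151.44 + 6203.98 = 26355.42

Total landed cost: CHF 26355.42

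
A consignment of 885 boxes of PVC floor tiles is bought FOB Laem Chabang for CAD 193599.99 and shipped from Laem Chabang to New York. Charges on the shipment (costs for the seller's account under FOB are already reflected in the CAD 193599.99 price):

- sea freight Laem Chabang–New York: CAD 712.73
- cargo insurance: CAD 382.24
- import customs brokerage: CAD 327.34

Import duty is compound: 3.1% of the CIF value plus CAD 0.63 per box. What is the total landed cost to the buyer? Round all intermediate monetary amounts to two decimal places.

FOB: the seller bears costs until goods are on board at the origin port; the buyer bears freight, insurance and all costs thereafter.
CIF value = FOB price + freight + insurance = 193599.99 + 712.73 + 382.24 = 194694.96
Ad valorem component: 194694.96 × 3.1% = 6035.54
Specific component: 885 × 0.63 = 557.55
Import duty = 6035.54 + 557.55 = 6593.09
Buyer bears: freight 712.73 + insurance 382.24 + brokerage 327.34 + duty 6593.09 = 8015.40
Landed cost = invoice 193599.99 + 8015.40 = 201615.39

Total landed cost: CAD 201615.39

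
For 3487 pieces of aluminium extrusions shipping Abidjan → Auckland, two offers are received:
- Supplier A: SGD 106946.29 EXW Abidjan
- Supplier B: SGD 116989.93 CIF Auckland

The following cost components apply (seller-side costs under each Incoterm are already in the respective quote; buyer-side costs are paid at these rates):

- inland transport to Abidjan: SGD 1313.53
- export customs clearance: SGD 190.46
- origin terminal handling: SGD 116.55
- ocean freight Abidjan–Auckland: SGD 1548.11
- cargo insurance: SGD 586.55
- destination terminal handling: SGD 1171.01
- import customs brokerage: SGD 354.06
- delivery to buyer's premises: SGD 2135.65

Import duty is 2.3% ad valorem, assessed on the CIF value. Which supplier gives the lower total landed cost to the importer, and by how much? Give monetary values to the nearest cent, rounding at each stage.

Supplier A is cheaper by SGD 6433.08

Supplier A (EXW):
CIF value = EXW price + inland to port + export clearance + origin terminal + freight + insurance = 106946.29 + 1313.53 + 190.46 + 116.55 + 1548.11 + 586.55 = 110701.49
Import duty = 110701.49 × 2.3% = 2546.13
Buyer bears (A): 1313.53 + 190.46 + 116.55 + 1548.11 + 586.55 + 1171.01 + 354.06 + 2135.65 = 7415.92
Landed cost (A) = invoice 106946.29 + 7415.92 + duty 2546.13 = 116908.34
Supplier B (CIF):
The CIF price already equals the CIF value: 116989.93
Import duty = 116989.93 × 2.3% = 2690.77
Buyer bears (B): 1171.01 + 354.06 + 2135.65 = 3660.72
Landed cost (B) = invoice 116989.93 + 3660.72 + duty 2690.77 = 123341.42
Difference = |116908.34 − 123341.42| = 6433.08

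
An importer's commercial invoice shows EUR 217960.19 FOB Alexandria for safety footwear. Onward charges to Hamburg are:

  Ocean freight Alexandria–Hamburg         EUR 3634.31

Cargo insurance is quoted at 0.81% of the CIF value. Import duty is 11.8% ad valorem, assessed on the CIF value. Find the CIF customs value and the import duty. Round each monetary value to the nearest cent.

CIF value: EUR 223404.07; import duty: EUR 26361.68

Let C be the CIF value. C = FOB price + freight + 0.81% × C
C − 0.81% × C = 217960.19 + 3634.31
0.9919 × C = 221594.50
C = 221594.50 / 0.9919 = 223404.07
Insurance premium = 0.81% × 223404.07 = 1809.57
Import duty = 223404.07 × 11.8% = 26361.68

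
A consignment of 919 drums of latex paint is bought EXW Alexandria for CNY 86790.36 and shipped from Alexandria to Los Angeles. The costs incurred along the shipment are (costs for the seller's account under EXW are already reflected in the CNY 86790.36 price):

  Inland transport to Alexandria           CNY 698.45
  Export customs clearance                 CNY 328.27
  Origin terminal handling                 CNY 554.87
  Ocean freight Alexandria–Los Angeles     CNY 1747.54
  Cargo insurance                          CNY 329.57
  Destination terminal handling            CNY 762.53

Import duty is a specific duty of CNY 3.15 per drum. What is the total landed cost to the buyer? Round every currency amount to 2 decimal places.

Total landed cost: CNY 94106.44

EXW: the seller makes goods available at their premises; the buyer bears all onward costs.
CIF value = EXW price + inland to port + export clearance + origin terminal + freight + insurance = 86790.36 + 698.45 + 328.27 + 554.87 + 1747.54 + 329.57 = 90449.06
Import duty = 919 × 3.15 = 2894.85
Buyer bears: inland to port 698.45 + export clearance 328.27 + origin terminal 554.87 + freight 1747.54 + insurance 329.57 + destination terminal 762.53 + duty 2894.85 = 7316.08
Landed cost = invoice 86790.36 + 7316.08 = 94106.44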